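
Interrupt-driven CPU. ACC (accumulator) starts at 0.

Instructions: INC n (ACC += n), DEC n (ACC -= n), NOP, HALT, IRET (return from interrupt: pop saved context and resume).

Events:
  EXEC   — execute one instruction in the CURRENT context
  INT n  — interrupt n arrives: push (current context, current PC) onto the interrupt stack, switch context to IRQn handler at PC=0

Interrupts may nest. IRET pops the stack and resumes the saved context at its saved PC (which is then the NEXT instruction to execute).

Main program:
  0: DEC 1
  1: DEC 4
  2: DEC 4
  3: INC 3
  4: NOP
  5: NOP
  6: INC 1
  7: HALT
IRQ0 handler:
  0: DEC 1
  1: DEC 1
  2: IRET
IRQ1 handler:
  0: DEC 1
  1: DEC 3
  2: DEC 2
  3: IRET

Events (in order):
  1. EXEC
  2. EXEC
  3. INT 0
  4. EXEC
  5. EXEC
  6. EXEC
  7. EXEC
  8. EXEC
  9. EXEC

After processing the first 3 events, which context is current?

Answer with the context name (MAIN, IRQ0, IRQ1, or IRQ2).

Answer: IRQ0

Derivation:
Event 1 (EXEC): [MAIN] PC=0: DEC 1 -> ACC=-1
Event 2 (EXEC): [MAIN] PC=1: DEC 4 -> ACC=-5
Event 3 (INT 0): INT 0 arrives: push (MAIN, PC=2), enter IRQ0 at PC=0 (depth now 1)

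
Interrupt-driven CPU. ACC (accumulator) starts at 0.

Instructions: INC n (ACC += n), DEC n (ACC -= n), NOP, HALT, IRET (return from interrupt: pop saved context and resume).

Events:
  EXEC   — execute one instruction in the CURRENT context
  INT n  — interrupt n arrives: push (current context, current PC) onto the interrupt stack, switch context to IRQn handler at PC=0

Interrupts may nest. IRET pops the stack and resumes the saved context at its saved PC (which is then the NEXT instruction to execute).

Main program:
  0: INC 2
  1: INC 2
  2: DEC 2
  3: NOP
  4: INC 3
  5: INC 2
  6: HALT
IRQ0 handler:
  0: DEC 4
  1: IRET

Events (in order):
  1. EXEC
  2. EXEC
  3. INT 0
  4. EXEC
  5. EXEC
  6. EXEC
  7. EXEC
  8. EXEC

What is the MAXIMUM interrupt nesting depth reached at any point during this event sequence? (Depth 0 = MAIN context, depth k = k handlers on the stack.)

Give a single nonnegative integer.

Event 1 (EXEC): [MAIN] PC=0: INC 2 -> ACC=2 [depth=0]
Event 2 (EXEC): [MAIN] PC=1: INC 2 -> ACC=4 [depth=0]
Event 3 (INT 0): INT 0 arrives: push (MAIN, PC=2), enter IRQ0 at PC=0 (depth now 1) [depth=1]
Event 4 (EXEC): [IRQ0] PC=0: DEC 4 -> ACC=0 [depth=1]
Event 5 (EXEC): [IRQ0] PC=1: IRET -> resume MAIN at PC=2 (depth now 0) [depth=0]
Event 6 (EXEC): [MAIN] PC=2: DEC 2 -> ACC=-2 [depth=0]
Event 7 (EXEC): [MAIN] PC=3: NOP [depth=0]
Event 8 (EXEC): [MAIN] PC=4: INC 3 -> ACC=1 [depth=0]
Max depth observed: 1

Answer: 1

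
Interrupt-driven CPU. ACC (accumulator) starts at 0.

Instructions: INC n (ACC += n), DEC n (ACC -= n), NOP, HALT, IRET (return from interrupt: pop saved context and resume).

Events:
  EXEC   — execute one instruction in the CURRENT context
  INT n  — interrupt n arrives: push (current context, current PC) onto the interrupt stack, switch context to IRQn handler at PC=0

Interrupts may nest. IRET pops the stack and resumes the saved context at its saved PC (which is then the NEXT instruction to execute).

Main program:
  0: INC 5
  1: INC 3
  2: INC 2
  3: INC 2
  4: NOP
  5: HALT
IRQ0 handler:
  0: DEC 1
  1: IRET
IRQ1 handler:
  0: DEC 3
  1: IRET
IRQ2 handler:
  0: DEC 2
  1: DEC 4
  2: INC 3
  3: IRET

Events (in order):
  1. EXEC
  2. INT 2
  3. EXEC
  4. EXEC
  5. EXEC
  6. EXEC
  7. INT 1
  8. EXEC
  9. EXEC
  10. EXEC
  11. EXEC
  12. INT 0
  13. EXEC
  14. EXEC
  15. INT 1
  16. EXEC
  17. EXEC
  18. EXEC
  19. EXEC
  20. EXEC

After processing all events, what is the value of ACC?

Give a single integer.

Answer: 2

Derivation:
Event 1 (EXEC): [MAIN] PC=0: INC 5 -> ACC=5
Event 2 (INT 2): INT 2 arrives: push (MAIN, PC=1), enter IRQ2 at PC=0 (depth now 1)
Event 3 (EXEC): [IRQ2] PC=0: DEC 2 -> ACC=3
Event 4 (EXEC): [IRQ2] PC=1: DEC 4 -> ACC=-1
Event 5 (EXEC): [IRQ2] PC=2: INC 3 -> ACC=2
Event 6 (EXEC): [IRQ2] PC=3: IRET -> resume MAIN at PC=1 (depth now 0)
Event 7 (INT 1): INT 1 arrives: push (MAIN, PC=1), enter IRQ1 at PC=0 (depth now 1)
Event 8 (EXEC): [IRQ1] PC=0: DEC 3 -> ACC=-1
Event 9 (EXEC): [IRQ1] PC=1: IRET -> resume MAIN at PC=1 (depth now 0)
Event 10 (EXEC): [MAIN] PC=1: INC 3 -> ACC=2
Event 11 (EXEC): [MAIN] PC=2: INC 2 -> ACC=4
Event 12 (INT 0): INT 0 arrives: push (MAIN, PC=3), enter IRQ0 at PC=0 (depth now 1)
Event 13 (EXEC): [IRQ0] PC=0: DEC 1 -> ACC=3
Event 14 (EXEC): [IRQ0] PC=1: IRET -> resume MAIN at PC=3 (depth now 0)
Event 15 (INT 1): INT 1 arrives: push (MAIN, PC=3), enter IRQ1 at PC=0 (depth now 1)
Event 16 (EXEC): [IRQ1] PC=0: DEC 3 -> ACC=0
Event 17 (EXEC): [IRQ1] PC=1: IRET -> resume MAIN at PC=3 (depth now 0)
Event 18 (EXEC): [MAIN] PC=3: INC 2 -> ACC=2
Event 19 (EXEC): [MAIN] PC=4: NOP
Event 20 (EXEC): [MAIN] PC=5: HALT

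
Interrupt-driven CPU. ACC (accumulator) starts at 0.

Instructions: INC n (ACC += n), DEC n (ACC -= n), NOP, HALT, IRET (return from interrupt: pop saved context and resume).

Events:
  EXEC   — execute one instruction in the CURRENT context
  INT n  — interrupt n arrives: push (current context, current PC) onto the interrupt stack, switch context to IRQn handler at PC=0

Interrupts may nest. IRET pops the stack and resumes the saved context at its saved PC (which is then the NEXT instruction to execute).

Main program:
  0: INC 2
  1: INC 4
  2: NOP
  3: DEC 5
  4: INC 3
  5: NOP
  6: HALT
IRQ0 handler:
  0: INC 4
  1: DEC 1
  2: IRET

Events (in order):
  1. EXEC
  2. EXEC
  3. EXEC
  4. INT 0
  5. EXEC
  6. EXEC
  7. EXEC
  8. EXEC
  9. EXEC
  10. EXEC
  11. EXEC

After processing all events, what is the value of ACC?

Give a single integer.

Event 1 (EXEC): [MAIN] PC=0: INC 2 -> ACC=2
Event 2 (EXEC): [MAIN] PC=1: INC 4 -> ACC=6
Event 3 (EXEC): [MAIN] PC=2: NOP
Event 4 (INT 0): INT 0 arrives: push (MAIN, PC=3), enter IRQ0 at PC=0 (depth now 1)
Event 5 (EXEC): [IRQ0] PC=0: INC 4 -> ACC=10
Event 6 (EXEC): [IRQ0] PC=1: DEC 1 -> ACC=9
Event 7 (EXEC): [IRQ0] PC=2: IRET -> resume MAIN at PC=3 (depth now 0)
Event 8 (EXEC): [MAIN] PC=3: DEC 5 -> ACC=4
Event 9 (EXEC): [MAIN] PC=4: INC 3 -> ACC=7
Event 10 (EXEC): [MAIN] PC=5: NOP
Event 11 (EXEC): [MAIN] PC=6: HALT

Answer: 7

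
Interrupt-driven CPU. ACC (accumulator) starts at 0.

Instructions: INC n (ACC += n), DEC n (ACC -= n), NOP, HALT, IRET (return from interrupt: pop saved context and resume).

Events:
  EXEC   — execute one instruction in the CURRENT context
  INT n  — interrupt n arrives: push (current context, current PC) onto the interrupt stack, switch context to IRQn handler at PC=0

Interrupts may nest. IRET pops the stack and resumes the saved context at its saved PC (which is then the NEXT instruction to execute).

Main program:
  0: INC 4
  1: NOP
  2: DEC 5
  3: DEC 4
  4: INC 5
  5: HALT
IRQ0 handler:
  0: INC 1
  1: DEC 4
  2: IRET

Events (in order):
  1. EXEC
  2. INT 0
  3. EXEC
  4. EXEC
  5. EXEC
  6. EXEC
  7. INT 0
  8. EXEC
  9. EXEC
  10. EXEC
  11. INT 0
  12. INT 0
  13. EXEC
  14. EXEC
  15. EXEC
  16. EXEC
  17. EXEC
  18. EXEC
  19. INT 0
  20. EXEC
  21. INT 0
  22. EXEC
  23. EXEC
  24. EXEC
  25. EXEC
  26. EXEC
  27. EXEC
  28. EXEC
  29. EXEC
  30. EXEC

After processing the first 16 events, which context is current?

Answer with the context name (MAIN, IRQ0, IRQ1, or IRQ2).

Answer: IRQ0

Derivation:
Event 1 (EXEC): [MAIN] PC=0: INC 4 -> ACC=4
Event 2 (INT 0): INT 0 arrives: push (MAIN, PC=1), enter IRQ0 at PC=0 (depth now 1)
Event 3 (EXEC): [IRQ0] PC=0: INC 1 -> ACC=5
Event 4 (EXEC): [IRQ0] PC=1: DEC 4 -> ACC=1
Event 5 (EXEC): [IRQ0] PC=2: IRET -> resume MAIN at PC=1 (depth now 0)
Event 6 (EXEC): [MAIN] PC=1: NOP
Event 7 (INT 0): INT 0 arrives: push (MAIN, PC=2), enter IRQ0 at PC=0 (depth now 1)
Event 8 (EXEC): [IRQ0] PC=0: INC 1 -> ACC=2
Event 9 (EXEC): [IRQ0] PC=1: DEC 4 -> ACC=-2
Event 10 (EXEC): [IRQ0] PC=2: IRET -> resume MAIN at PC=2 (depth now 0)
Event 11 (INT 0): INT 0 arrives: push (MAIN, PC=2), enter IRQ0 at PC=0 (depth now 1)
Event 12 (INT 0): INT 0 arrives: push (IRQ0, PC=0), enter IRQ0 at PC=0 (depth now 2)
Event 13 (EXEC): [IRQ0] PC=0: INC 1 -> ACC=-1
Event 14 (EXEC): [IRQ0] PC=1: DEC 4 -> ACC=-5
Event 15 (EXEC): [IRQ0] PC=2: IRET -> resume IRQ0 at PC=0 (depth now 1)
Event 16 (EXEC): [IRQ0] PC=0: INC 1 -> ACC=-4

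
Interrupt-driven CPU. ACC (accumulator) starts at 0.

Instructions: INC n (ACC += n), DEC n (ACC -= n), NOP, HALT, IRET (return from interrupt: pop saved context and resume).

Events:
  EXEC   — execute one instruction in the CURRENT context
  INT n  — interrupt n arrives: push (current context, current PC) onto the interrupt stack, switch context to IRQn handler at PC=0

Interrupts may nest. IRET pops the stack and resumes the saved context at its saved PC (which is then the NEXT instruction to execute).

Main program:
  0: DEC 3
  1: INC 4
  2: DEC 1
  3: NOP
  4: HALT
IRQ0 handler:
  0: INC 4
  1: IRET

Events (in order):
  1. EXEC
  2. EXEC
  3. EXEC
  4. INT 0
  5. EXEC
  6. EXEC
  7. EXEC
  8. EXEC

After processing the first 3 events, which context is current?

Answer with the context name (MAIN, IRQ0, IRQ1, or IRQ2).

Event 1 (EXEC): [MAIN] PC=0: DEC 3 -> ACC=-3
Event 2 (EXEC): [MAIN] PC=1: INC 4 -> ACC=1
Event 3 (EXEC): [MAIN] PC=2: DEC 1 -> ACC=0

Answer: MAIN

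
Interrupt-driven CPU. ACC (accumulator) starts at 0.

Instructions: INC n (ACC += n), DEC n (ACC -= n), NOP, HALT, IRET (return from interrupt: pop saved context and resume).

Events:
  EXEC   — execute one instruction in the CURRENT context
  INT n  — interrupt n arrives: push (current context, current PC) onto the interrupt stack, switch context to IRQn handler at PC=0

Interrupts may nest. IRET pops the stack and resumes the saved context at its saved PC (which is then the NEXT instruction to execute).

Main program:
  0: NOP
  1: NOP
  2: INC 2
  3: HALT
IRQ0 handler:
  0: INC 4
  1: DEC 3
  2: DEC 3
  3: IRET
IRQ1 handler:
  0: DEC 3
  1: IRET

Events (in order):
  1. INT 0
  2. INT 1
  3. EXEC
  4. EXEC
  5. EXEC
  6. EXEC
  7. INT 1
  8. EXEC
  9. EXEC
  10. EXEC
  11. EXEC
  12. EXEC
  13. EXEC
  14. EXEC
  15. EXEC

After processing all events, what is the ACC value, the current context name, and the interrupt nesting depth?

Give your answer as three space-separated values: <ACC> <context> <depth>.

Event 1 (INT 0): INT 0 arrives: push (MAIN, PC=0), enter IRQ0 at PC=0 (depth now 1)
Event 2 (INT 1): INT 1 arrives: push (IRQ0, PC=0), enter IRQ1 at PC=0 (depth now 2)
Event 3 (EXEC): [IRQ1] PC=0: DEC 3 -> ACC=-3
Event 4 (EXEC): [IRQ1] PC=1: IRET -> resume IRQ0 at PC=0 (depth now 1)
Event 5 (EXEC): [IRQ0] PC=0: INC 4 -> ACC=1
Event 6 (EXEC): [IRQ0] PC=1: DEC 3 -> ACC=-2
Event 7 (INT 1): INT 1 arrives: push (IRQ0, PC=2), enter IRQ1 at PC=0 (depth now 2)
Event 8 (EXEC): [IRQ1] PC=0: DEC 3 -> ACC=-5
Event 9 (EXEC): [IRQ1] PC=1: IRET -> resume IRQ0 at PC=2 (depth now 1)
Event 10 (EXEC): [IRQ0] PC=2: DEC 3 -> ACC=-8
Event 11 (EXEC): [IRQ0] PC=3: IRET -> resume MAIN at PC=0 (depth now 0)
Event 12 (EXEC): [MAIN] PC=0: NOP
Event 13 (EXEC): [MAIN] PC=1: NOP
Event 14 (EXEC): [MAIN] PC=2: INC 2 -> ACC=-6
Event 15 (EXEC): [MAIN] PC=3: HALT

Answer: -6 MAIN 0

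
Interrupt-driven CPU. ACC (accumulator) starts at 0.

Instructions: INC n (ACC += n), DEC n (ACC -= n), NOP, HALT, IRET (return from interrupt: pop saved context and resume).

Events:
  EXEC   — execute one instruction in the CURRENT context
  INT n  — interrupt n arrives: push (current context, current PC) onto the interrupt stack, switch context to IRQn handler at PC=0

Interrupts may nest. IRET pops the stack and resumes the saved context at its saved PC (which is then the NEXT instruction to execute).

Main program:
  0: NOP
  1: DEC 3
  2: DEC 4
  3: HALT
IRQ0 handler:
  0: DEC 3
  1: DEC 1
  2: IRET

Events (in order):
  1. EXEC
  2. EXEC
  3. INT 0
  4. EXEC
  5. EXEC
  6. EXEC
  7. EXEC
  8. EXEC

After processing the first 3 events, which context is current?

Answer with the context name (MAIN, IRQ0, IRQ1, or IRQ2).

Event 1 (EXEC): [MAIN] PC=0: NOP
Event 2 (EXEC): [MAIN] PC=1: DEC 3 -> ACC=-3
Event 3 (INT 0): INT 0 arrives: push (MAIN, PC=2), enter IRQ0 at PC=0 (depth now 1)

Answer: IRQ0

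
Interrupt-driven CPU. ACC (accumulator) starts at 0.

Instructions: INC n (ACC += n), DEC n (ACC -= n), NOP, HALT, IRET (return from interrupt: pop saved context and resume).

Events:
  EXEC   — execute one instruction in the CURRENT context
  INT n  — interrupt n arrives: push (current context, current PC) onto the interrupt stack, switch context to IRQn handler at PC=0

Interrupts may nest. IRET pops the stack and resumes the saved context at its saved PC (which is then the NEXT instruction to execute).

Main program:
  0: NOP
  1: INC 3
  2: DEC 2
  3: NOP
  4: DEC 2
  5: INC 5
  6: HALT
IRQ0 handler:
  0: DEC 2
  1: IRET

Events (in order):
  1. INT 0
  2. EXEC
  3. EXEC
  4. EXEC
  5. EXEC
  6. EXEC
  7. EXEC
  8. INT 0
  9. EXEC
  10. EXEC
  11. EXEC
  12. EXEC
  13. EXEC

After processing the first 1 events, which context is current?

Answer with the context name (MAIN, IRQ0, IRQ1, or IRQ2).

Answer: IRQ0

Derivation:
Event 1 (INT 0): INT 0 arrives: push (MAIN, PC=0), enter IRQ0 at PC=0 (depth now 1)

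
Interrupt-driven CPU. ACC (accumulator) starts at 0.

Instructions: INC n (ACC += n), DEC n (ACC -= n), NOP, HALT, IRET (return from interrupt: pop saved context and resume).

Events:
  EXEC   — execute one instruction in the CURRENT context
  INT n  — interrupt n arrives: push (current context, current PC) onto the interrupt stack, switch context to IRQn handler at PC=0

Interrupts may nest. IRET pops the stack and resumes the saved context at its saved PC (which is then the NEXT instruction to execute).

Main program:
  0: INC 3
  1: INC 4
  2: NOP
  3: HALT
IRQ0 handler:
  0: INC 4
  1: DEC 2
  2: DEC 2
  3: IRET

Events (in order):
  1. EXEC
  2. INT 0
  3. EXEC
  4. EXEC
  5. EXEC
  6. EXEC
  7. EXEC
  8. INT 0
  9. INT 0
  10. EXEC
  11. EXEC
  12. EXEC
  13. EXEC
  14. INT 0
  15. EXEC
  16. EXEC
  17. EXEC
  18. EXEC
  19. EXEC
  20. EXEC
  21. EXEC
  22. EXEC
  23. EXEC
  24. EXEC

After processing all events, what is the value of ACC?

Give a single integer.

Event 1 (EXEC): [MAIN] PC=0: INC 3 -> ACC=3
Event 2 (INT 0): INT 0 arrives: push (MAIN, PC=1), enter IRQ0 at PC=0 (depth now 1)
Event 3 (EXEC): [IRQ0] PC=0: INC 4 -> ACC=7
Event 4 (EXEC): [IRQ0] PC=1: DEC 2 -> ACC=5
Event 5 (EXEC): [IRQ0] PC=2: DEC 2 -> ACC=3
Event 6 (EXEC): [IRQ0] PC=3: IRET -> resume MAIN at PC=1 (depth now 0)
Event 7 (EXEC): [MAIN] PC=1: INC 4 -> ACC=7
Event 8 (INT 0): INT 0 arrives: push (MAIN, PC=2), enter IRQ0 at PC=0 (depth now 1)
Event 9 (INT 0): INT 0 arrives: push (IRQ0, PC=0), enter IRQ0 at PC=0 (depth now 2)
Event 10 (EXEC): [IRQ0] PC=0: INC 4 -> ACC=11
Event 11 (EXEC): [IRQ0] PC=1: DEC 2 -> ACC=9
Event 12 (EXEC): [IRQ0] PC=2: DEC 2 -> ACC=7
Event 13 (EXEC): [IRQ0] PC=3: IRET -> resume IRQ0 at PC=0 (depth now 1)
Event 14 (INT 0): INT 0 arrives: push (IRQ0, PC=0), enter IRQ0 at PC=0 (depth now 2)
Event 15 (EXEC): [IRQ0] PC=0: INC 4 -> ACC=11
Event 16 (EXEC): [IRQ0] PC=1: DEC 2 -> ACC=9
Event 17 (EXEC): [IRQ0] PC=2: DEC 2 -> ACC=7
Event 18 (EXEC): [IRQ0] PC=3: IRET -> resume IRQ0 at PC=0 (depth now 1)
Event 19 (EXEC): [IRQ0] PC=0: INC 4 -> ACC=11
Event 20 (EXEC): [IRQ0] PC=1: DEC 2 -> ACC=9
Event 21 (EXEC): [IRQ0] PC=2: DEC 2 -> ACC=7
Event 22 (EXEC): [IRQ0] PC=3: IRET -> resume MAIN at PC=2 (depth now 0)
Event 23 (EXEC): [MAIN] PC=2: NOP
Event 24 (EXEC): [MAIN] PC=3: HALT

Answer: 7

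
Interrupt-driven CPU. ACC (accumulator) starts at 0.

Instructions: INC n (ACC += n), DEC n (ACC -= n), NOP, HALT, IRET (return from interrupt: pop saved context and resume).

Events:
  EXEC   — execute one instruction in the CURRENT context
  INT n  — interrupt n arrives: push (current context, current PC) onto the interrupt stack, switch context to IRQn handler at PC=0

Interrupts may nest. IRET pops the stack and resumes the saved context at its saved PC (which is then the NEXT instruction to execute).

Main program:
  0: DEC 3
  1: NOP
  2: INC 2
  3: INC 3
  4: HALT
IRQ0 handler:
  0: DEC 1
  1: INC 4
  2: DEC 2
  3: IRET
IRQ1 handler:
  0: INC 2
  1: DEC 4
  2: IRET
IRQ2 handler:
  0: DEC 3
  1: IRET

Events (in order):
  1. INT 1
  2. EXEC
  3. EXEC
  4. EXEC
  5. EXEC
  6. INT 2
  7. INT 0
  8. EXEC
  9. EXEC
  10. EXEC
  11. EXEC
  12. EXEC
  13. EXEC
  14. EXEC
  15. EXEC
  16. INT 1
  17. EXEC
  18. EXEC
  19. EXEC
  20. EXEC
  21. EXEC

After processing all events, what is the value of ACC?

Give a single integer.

Answer: -4

Derivation:
Event 1 (INT 1): INT 1 arrives: push (MAIN, PC=0), enter IRQ1 at PC=0 (depth now 1)
Event 2 (EXEC): [IRQ1] PC=0: INC 2 -> ACC=2
Event 3 (EXEC): [IRQ1] PC=1: DEC 4 -> ACC=-2
Event 4 (EXEC): [IRQ1] PC=2: IRET -> resume MAIN at PC=0 (depth now 0)
Event 5 (EXEC): [MAIN] PC=0: DEC 3 -> ACC=-5
Event 6 (INT 2): INT 2 arrives: push (MAIN, PC=1), enter IRQ2 at PC=0 (depth now 1)
Event 7 (INT 0): INT 0 arrives: push (IRQ2, PC=0), enter IRQ0 at PC=0 (depth now 2)
Event 8 (EXEC): [IRQ0] PC=0: DEC 1 -> ACC=-6
Event 9 (EXEC): [IRQ0] PC=1: INC 4 -> ACC=-2
Event 10 (EXEC): [IRQ0] PC=2: DEC 2 -> ACC=-4
Event 11 (EXEC): [IRQ0] PC=3: IRET -> resume IRQ2 at PC=0 (depth now 1)
Event 12 (EXEC): [IRQ2] PC=0: DEC 3 -> ACC=-7
Event 13 (EXEC): [IRQ2] PC=1: IRET -> resume MAIN at PC=1 (depth now 0)
Event 14 (EXEC): [MAIN] PC=1: NOP
Event 15 (EXEC): [MAIN] PC=2: INC 2 -> ACC=-5
Event 16 (INT 1): INT 1 arrives: push (MAIN, PC=3), enter IRQ1 at PC=0 (depth now 1)
Event 17 (EXEC): [IRQ1] PC=0: INC 2 -> ACC=-3
Event 18 (EXEC): [IRQ1] PC=1: DEC 4 -> ACC=-7
Event 19 (EXEC): [IRQ1] PC=2: IRET -> resume MAIN at PC=3 (depth now 0)
Event 20 (EXEC): [MAIN] PC=3: INC 3 -> ACC=-4
Event 21 (EXEC): [MAIN] PC=4: HALT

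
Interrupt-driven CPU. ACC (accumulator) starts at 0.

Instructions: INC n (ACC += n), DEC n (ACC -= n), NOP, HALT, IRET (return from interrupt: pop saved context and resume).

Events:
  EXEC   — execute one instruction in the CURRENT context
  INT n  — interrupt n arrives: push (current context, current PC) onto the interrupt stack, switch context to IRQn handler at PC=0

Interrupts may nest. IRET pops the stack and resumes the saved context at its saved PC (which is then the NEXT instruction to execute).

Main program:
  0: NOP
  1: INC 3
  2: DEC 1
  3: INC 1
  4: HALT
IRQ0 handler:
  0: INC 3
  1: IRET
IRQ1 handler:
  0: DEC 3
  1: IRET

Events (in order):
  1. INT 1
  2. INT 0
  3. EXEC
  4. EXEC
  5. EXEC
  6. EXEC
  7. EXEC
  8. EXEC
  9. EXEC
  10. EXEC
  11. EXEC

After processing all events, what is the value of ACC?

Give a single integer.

Event 1 (INT 1): INT 1 arrives: push (MAIN, PC=0), enter IRQ1 at PC=0 (depth now 1)
Event 2 (INT 0): INT 0 arrives: push (IRQ1, PC=0), enter IRQ0 at PC=0 (depth now 2)
Event 3 (EXEC): [IRQ0] PC=0: INC 3 -> ACC=3
Event 4 (EXEC): [IRQ0] PC=1: IRET -> resume IRQ1 at PC=0 (depth now 1)
Event 5 (EXEC): [IRQ1] PC=0: DEC 3 -> ACC=0
Event 6 (EXEC): [IRQ1] PC=1: IRET -> resume MAIN at PC=0 (depth now 0)
Event 7 (EXEC): [MAIN] PC=0: NOP
Event 8 (EXEC): [MAIN] PC=1: INC 3 -> ACC=3
Event 9 (EXEC): [MAIN] PC=2: DEC 1 -> ACC=2
Event 10 (EXEC): [MAIN] PC=3: INC 1 -> ACC=3
Event 11 (EXEC): [MAIN] PC=4: HALT

Answer: 3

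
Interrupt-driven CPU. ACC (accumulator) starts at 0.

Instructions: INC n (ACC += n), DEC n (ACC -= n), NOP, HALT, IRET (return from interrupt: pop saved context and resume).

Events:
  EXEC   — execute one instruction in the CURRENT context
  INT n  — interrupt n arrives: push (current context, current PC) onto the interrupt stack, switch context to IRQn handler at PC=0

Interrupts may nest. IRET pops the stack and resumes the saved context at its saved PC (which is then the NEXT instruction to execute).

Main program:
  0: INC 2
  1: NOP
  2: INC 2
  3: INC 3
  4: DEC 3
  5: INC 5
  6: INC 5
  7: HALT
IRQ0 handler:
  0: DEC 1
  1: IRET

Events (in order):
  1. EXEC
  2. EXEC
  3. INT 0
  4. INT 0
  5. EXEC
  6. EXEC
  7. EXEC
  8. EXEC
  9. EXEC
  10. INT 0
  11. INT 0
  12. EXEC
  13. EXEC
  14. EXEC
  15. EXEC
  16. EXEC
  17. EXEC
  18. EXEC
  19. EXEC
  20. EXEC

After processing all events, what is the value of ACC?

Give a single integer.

Event 1 (EXEC): [MAIN] PC=0: INC 2 -> ACC=2
Event 2 (EXEC): [MAIN] PC=1: NOP
Event 3 (INT 0): INT 0 arrives: push (MAIN, PC=2), enter IRQ0 at PC=0 (depth now 1)
Event 4 (INT 0): INT 0 arrives: push (IRQ0, PC=0), enter IRQ0 at PC=0 (depth now 2)
Event 5 (EXEC): [IRQ0] PC=0: DEC 1 -> ACC=1
Event 6 (EXEC): [IRQ0] PC=1: IRET -> resume IRQ0 at PC=0 (depth now 1)
Event 7 (EXEC): [IRQ0] PC=0: DEC 1 -> ACC=0
Event 8 (EXEC): [IRQ0] PC=1: IRET -> resume MAIN at PC=2 (depth now 0)
Event 9 (EXEC): [MAIN] PC=2: INC 2 -> ACC=2
Event 10 (INT 0): INT 0 arrives: push (MAIN, PC=3), enter IRQ0 at PC=0 (depth now 1)
Event 11 (INT 0): INT 0 arrives: push (IRQ0, PC=0), enter IRQ0 at PC=0 (depth now 2)
Event 12 (EXEC): [IRQ0] PC=0: DEC 1 -> ACC=1
Event 13 (EXEC): [IRQ0] PC=1: IRET -> resume IRQ0 at PC=0 (depth now 1)
Event 14 (EXEC): [IRQ0] PC=0: DEC 1 -> ACC=0
Event 15 (EXEC): [IRQ0] PC=1: IRET -> resume MAIN at PC=3 (depth now 0)
Event 16 (EXEC): [MAIN] PC=3: INC 3 -> ACC=3
Event 17 (EXEC): [MAIN] PC=4: DEC 3 -> ACC=0
Event 18 (EXEC): [MAIN] PC=5: INC 5 -> ACC=5
Event 19 (EXEC): [MAIN] PC=6: INC 5 -> ACC=10
Event 20 (EXEC): [MAIN] PC=7: HALT

Answer: 10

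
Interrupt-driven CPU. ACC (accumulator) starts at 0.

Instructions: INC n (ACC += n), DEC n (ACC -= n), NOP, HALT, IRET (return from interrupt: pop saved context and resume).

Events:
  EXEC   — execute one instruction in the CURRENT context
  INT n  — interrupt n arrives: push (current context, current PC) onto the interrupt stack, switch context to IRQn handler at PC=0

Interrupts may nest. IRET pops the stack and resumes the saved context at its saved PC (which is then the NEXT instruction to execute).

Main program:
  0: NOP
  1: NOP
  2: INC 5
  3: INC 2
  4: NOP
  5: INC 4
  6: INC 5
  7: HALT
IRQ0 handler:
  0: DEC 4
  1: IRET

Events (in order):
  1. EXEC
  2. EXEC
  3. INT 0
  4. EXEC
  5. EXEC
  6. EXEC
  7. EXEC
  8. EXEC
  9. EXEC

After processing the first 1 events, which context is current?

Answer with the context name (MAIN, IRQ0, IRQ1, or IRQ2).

Answer: MAIN

Derivation:
Event 1 (EXEC): [MAIN] PC=0: NOP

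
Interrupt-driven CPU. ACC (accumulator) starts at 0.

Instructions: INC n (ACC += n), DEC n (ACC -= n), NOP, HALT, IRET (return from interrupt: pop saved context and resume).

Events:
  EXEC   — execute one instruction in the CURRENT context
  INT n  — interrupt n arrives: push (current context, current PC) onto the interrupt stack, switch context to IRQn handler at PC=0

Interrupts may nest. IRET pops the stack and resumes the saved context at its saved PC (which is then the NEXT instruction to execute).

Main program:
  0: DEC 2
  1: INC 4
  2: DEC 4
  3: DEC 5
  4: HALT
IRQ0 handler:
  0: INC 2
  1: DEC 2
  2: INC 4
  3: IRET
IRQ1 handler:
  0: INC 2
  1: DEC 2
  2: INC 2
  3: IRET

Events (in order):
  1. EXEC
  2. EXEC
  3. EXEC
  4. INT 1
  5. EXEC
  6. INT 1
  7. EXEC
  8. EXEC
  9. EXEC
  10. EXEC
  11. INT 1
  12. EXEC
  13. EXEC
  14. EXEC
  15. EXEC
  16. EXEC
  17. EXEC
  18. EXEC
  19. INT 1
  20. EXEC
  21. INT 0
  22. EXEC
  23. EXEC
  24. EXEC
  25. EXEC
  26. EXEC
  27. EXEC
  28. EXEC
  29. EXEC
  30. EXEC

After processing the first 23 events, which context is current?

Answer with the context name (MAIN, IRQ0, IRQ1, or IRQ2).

Event 1 (EXEC): [MAIN] PC=0: DEC 2 -> ACC=-2
Event 2 (EXEC): [MAIN] PC=1: INC 4 -> ACC=2
Event 3 (EXEC): [MAIN] PC=2: DEC 4 -> ACC=-2
Event 4 (INT 1): INT 1 arrives: push (MAIN, PC=3), enter IRQ1 at PC=0 (depth now 1)
Event 5 (EXEC): [IRQ1] PC=0: INC 2 -> ACC=0
Event 6 (INT 1): INT 1 arrives: push (IRQ1, PC=1), enter IRQ1 at PC=0 (depth now 2)
Event 7 (EXEC): [IRQ1] PC=0: INC 2 -> ACC=2
Event 8 (EXEC): [IRQ1] PC=1: DEC 2 -> ACC=0
Event 9 (EXEC): [IRQ1] PC=2: INC 2 -> ACC=2
Event 10 (EXEC): [IRQ1] PC=3: IRET -> resume IRQ1 at PC=1 (depth now 1)
Event 11 (INT 1): INT 1 arrives: push (IRQ1, PC=1), enter IRQ1 at PC=0 (depth now 2)
Event 12 (EXEC): [IRQ1] PC=0: INC 2 -> ACC=4
Event 13 (EXEC): [IRQ1] PC=1: DEC 2 -> ACC=2
Event 14 (EXEC): [IRQ1] PC=2: INC 2 -> ACC=4
Event 15 (EXEC): [IRQ1] PC=3: IRET -> resume IRQ1 at PC=1 (depth now 1)
Event 16 (EXEC): [IRQ1] PC=1: DEC 2 -> ACC=2
Event 17 (EXEC): [IRQ1] PC=2: INC 2 -> ACC=4
Event 18 (EXEC): [IRQ1] PC=3: IRET -> resume MAIN at PC=3 (depth now 0)
Event 19 (INT 1): INT 1 arrives: push (MAIN, PC=3), enter IRQ1 at PC=0 (depth now 1)
Event 20 (EXEC): [IRQ1] PC=0: INC 2 -> ACC=6
Event 21 (INT 0): INT 0 arrives: push (IRQ1, PC=1), enter IRQ0 at PC=0 (depth now 2)
Event 22 (EXEC): [IRQ0] PC=0: INC 2 -> ACC=8
Event 23 (EXEC): [IRQ0] PC=1: DEC 2 -> ACC=6

Answer: IRQ0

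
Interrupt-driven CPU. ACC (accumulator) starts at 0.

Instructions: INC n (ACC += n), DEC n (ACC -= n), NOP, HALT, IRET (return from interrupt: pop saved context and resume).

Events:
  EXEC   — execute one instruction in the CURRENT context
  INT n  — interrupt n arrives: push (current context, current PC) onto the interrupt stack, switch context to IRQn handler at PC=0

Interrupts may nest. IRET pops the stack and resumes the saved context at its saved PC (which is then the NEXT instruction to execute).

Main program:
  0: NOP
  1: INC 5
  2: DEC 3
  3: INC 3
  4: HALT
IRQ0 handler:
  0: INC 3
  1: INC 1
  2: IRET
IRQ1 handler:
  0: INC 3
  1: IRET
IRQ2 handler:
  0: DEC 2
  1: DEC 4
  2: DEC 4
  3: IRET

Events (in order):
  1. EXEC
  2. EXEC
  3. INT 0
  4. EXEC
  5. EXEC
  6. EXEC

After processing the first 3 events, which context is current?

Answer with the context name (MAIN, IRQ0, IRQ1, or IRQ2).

Answer: IRQ0

Derivation:
Event 1 (EXEC): [MAIN] PC=0: NOP
Event 2 (EXEC): [MAIN] PC=1: INC 5 -> ACC=5
Event 3 (INT 0): INT 0 arrives: push (MAIN, PC=2), enter IRQ0 at PC=0 (depth now 1)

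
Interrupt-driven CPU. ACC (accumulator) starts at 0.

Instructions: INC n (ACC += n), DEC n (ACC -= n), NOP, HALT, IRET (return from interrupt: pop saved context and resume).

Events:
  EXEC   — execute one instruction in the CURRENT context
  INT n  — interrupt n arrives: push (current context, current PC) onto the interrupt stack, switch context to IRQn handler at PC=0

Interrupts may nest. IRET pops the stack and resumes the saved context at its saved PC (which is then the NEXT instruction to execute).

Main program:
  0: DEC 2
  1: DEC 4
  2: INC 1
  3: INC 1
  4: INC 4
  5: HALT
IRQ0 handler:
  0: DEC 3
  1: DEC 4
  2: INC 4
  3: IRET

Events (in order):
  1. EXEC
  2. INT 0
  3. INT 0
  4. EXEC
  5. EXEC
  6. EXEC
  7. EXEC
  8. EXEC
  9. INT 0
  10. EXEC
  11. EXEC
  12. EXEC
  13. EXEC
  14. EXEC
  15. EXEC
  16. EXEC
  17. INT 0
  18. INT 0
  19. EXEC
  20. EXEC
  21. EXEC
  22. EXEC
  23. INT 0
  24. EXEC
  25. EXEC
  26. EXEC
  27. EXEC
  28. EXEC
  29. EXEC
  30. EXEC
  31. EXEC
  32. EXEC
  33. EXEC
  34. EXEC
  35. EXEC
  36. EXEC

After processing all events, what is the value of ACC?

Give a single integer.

Answer: -18

Derivation:
Event 1 (EXEC): [MAIN] PC=0: DEC 2 -> ACC=-2
Event 2 (INT 0): INT 0 arrives: push (MAIN, PC=1), enter IRQ0 at PC=0 (depth now 1)
Event 3 (INT 0): INT 0 arrives: push (IRQ0, PC=0), enter IRQ0 at PC=0 (depth now 2)
Event 4 (EXEC): [IRQ0] PC=0: DEC 3 -> ACC=-5
Event 5 (EXEC): [IRQ0] PC=1: DEC 4 -> ACC=-9
Event 6 (EXEC): [IRQ0] PC=2: INC 4 -> ACC=-5
Event 7 (EXEC): [IRQ0] PC=3: IRET -> resume IRQ0 at PC=0 (depth now 1)
Event 8 (EXEC): [IRQ0] PC=0: DEC 3 -> ACC=-8
Event 9 (INT 0): INT 0 arrives: push (IRQ0, PC=1), enter IRQ0 at PC=0 (depth now 2)
Event 10 (EXEC): [IRQ0] PC=0: DEC 3 -> ACC=-11
Event 11 (EXEC): [IRQ0] PC=1: DEC 4 -> ACC=-15
Event 12 (EXEC): [IRQ0] PC=2: INC 4 -> ACC=-11
Event 13 (EXEC): [IRQ0] PC=3: IRET -> resume IRQ0 at PC=1 (depth now 1)
Event 14 (EXEC): [IRQ0] PC=1: DEC 4 -> ACC=-15
Event 15 (EXEC): [IRQ0] PC=2: INC 4 -> ACC=-11
Event 16 (EXEC): [IRQ0] PC=3: IRET -> resume MAIN at PC=1 (depth now 0)
Event 17 (INT 0): INT 0 arrives: push (MAIN, PC=1), enter IRQ0 at PC=0 (depth now 1)
Event 18 (INT 0): INT 0 arrives: push (IRQ0, PC=0), enter IRQ0 at PC=0 (depth now 2)
Event 19 (EXEC): [IRQ0] PC=0: DEC 3 -> ACC=-14
Event 20 (EXEC): [IRQ0] PC=1: DEC 4 -> ACC=-18
Event 21 (EXEC): [IRQ0] PC=2: INC 4 -> ACC=-14
Event 22 (EXEC): [IRQ0] PC=3: IRET -> resume IRQ0 at PC=0 (depth now 1)
Event 23 (INT 0): INT 0 arrives: push (IRQ0, PC=0), enter IRQ0 at PC=0 (depth now 2)
Event 24 (EXEC): [IRQ0] PC=0: DEC 3 -> ACC=-17
Event 25 (EXEC): [IRQ0] PC=1: DEC 4 -> ACC=-21
Event 26 (EXEC): [IRQ0] PC=2: INC 4 -> ACC=-17
Event 27 (EXEC): [IRQ0] PC=3: IRET -> resume IRQ0 at PC=0 (depth now 1)
Event 28 (EXEC): [IRQ0] PC=0: DEC 3 -> ACC=-20
Event 29 (EXEC): [IRQ0] PC=1: DEC 4 -> ACC=-24
Event 30 (EXEC): [IRQ0] PC=2: INC 4 -> ACC=-20
Event 31 (EXEC): [IRQ0] PC=3: IRET -> resume MAIN at PC=1 (depth now 0)
Event 32 (EXEC): [MAIN] PC=1: DEC 4 -> ACC=-24
Event 33 (EXEC): [MAIN] PC=2: INC 1 -> ACC=-23
Event 34 (EXEC): [MAIN] PC=3: INC 1 -> ACC=-22
Event 35 (EXEC): [MAIN] PC=4: INC 4 -> ACC=-18
Event 36 (EXEC): [MAIN] PC=5: HALT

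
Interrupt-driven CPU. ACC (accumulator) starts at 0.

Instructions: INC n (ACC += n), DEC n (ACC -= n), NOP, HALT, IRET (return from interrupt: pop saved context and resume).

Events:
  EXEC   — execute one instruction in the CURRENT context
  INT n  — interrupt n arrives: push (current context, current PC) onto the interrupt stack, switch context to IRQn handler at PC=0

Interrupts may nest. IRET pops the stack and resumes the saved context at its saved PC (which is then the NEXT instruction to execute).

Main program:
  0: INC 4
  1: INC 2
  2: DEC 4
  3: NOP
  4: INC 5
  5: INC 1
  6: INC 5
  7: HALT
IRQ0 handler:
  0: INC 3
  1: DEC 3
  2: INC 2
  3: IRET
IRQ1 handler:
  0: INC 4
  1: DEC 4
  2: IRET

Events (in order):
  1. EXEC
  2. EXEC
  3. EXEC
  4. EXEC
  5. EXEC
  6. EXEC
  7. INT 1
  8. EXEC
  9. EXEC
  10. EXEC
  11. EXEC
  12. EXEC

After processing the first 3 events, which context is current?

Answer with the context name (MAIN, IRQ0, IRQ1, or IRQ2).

Event 1 (EXEC): [MAIN] PC=0: INC 4 -> ACC=4
Event 2 (EXEC): [MAIN] PC=1: INC 2 -> ACC=6
Event 3 (EXEC): [MAIN] PC=2: DEC 4 -> ACC=2

Answer: MAIN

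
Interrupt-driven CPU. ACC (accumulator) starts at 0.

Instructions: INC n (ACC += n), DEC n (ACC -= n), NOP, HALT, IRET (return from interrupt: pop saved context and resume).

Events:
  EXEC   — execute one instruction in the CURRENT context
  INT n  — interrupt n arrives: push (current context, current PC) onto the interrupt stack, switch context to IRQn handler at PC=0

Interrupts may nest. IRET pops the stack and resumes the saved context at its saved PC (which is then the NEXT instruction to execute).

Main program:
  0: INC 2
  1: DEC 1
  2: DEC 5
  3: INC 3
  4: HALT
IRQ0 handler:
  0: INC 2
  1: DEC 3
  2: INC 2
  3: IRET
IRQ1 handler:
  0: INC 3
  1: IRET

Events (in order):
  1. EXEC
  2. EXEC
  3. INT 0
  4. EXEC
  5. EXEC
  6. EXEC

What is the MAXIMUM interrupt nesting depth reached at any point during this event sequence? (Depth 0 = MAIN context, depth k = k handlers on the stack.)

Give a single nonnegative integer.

Event 1 (EXEC): [MAIN] PC=0: INC 2 -> ACC=2 [depth=0]
Event 2 (EXEC): [MAIN] PC=1: DEC 1 -> ACC=1 [depth=0]
Event 3 (INT 0): INT 0 arrives: push (MAIN, PC=2), enter IRQ0 at PC=0 (depth now 1) [depth=1]
Event 4 (EXEC): [IRQ0] PC=0: INC 2 -> ACC=3 [depth=1]
Event 5 (EXEC): [IRQ0] PC=1: DEC 3 -> ACC=0 [depth=1]
Event 6 (EXEC): [IRQ0] PC=2: INC 2 -> ACC=2 [depth=1]
Max depth observed: 1

Answer: 1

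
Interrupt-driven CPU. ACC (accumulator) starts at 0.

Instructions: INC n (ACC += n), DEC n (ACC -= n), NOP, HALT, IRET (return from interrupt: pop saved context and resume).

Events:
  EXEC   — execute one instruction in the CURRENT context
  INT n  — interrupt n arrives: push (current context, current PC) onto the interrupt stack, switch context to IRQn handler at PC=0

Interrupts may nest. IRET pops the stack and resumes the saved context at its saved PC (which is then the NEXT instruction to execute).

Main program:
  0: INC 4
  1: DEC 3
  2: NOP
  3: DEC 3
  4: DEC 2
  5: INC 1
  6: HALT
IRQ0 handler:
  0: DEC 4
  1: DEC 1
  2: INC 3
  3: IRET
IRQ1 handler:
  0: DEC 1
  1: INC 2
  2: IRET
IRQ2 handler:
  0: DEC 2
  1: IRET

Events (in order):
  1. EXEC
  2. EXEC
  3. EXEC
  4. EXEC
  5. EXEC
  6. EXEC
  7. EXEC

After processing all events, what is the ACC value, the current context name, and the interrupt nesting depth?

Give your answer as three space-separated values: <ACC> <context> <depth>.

Event 1 (EXEC): [MAIN] PC=0: INC 4 -> ACC=4
Event 2 (EXEC): [MAIN] PC=1: DEC 3 -> ACC=1
Event 3 (EXEC): [MAIN] PC=2: NOP
Event 4 (EXEC): [MAIN] PC=3: DEC 3 -> ACC=-2
Event 5 (EXEC): [MAIN] PC=4: DEC 2 -> ACC=-4
Event 6 (EXEC): [MAIN] PC=5: INC 1 -> ACC=-3
Event 7 (EXEC): [MAIN] PC=6: HALT

Answer: -3 MAIN 0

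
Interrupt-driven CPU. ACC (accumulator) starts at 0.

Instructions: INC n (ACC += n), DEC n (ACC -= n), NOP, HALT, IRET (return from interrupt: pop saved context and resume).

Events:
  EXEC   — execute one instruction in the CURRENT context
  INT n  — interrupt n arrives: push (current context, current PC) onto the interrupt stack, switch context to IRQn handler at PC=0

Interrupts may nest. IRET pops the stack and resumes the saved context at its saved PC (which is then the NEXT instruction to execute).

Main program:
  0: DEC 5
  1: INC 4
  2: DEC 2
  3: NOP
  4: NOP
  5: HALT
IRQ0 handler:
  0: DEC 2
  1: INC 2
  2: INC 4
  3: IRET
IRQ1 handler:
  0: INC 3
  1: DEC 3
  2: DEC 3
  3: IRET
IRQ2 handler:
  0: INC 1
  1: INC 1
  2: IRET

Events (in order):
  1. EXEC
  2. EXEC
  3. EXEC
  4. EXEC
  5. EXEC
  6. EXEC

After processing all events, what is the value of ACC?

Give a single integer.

Event 1 (EXEC): [MAIN] PC=0: DEC 5 -> ACC=-5
Event 2 (EXEC): [MAIN] PC=1: INC 4 -> ACC=-1
Event 3 (EXEC): [MAIN] PC=2: DEC 2 -> ACC=-3
Event 4 (EXEC): [MAIN] PC=3: NOP
Event 5 (EXEC): [MAIN] PC=4: NOP
Event 6 (EXEC): [MAIN] PC=5: HALT

Answer: -3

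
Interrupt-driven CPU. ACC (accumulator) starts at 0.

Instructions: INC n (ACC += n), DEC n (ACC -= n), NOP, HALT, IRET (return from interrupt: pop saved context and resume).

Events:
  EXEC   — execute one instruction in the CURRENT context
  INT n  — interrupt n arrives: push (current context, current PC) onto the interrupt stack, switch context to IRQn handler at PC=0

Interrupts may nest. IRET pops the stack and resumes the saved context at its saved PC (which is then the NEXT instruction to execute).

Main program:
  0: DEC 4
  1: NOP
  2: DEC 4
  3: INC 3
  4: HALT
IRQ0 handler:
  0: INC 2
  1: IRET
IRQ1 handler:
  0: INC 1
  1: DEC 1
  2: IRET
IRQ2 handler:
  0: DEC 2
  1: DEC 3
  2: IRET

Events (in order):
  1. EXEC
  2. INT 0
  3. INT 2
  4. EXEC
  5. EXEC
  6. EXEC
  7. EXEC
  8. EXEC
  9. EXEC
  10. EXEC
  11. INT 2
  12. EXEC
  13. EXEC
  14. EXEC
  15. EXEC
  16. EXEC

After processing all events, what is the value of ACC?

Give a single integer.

Event 1 (EXEC): [MAIN] PC=0: DEC 4 -> ACC=-4
Event 2 (INT 0): INT 0 arrives: push (MAIN, PC=1), enter IRQ0 at PC=0 (depth now 1)
Event 3 (INT 2): INT 2 arrives: push (IRQ0, PC=0), enter IRQ2 at PC=0 (depth now 2)
Event 4 (EXEC): [IRQ2] PC=0: DEC 2 -> ACC=-6
Event 5 (EXEC): [IRQ2] PC=1: DEC 3 -> ACC=-9
Event 6 (EXEC): [IRQ2] PC=2: IRET -> resume IRQ0 at PC=0 (depth now 1)
Event 7 (EXEC): [IRQ0] PC=0: INC 2 -> ACC=-7
Event 8 (EXEC): [IRQ0] PC=1: IRET -> resume MAIN at PC=1 (depth now 0)
Event 9 (EXEC): [MAIN] PC=1: NOP
Event 10 (EXEC): [MAIN] PC=2: DEC 4 -> ACC=-11
Event 11 (INT 2): INT 2 arrives: push (MAIN, PC=3), enter IRQ2 at PC=0 (depth now 1)
Event 12 (EXEC): [IRQ2] PC=0: DEC 2 -> ACC=-13
Event 13 (EXEC): [IRQ2] PC=1: DEC 3 -> ACC=-16
Event 14 (EXEC): [IRQ2] PC=2: IRET -> resume MAIN at PC=3 (depth now 0)
Event 15 (EXEC): [MAIN] PC=3: INC 3 -> ACC=-13
Event 16 (EXEC): [MAIN] PC=4: HALT

Answer: -13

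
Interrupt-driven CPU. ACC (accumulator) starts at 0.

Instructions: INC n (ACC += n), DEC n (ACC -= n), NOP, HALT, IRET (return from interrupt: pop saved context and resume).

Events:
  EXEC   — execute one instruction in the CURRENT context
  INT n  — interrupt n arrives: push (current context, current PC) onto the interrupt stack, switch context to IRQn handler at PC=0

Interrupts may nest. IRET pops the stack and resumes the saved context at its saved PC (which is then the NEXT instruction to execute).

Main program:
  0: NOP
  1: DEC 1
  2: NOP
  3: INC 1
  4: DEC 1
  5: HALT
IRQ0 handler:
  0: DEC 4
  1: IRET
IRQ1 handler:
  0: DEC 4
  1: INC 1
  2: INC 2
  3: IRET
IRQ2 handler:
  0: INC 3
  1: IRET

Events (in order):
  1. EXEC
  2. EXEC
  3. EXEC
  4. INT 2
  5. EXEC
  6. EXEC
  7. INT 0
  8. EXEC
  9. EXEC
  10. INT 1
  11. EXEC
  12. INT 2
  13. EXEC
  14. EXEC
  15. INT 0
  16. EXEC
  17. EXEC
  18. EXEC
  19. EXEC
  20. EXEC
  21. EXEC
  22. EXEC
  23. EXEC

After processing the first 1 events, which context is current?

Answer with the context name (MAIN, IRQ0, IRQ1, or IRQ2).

Event 1 (EXEC): [MAIN] PC=0: NOP

Answer: MAIN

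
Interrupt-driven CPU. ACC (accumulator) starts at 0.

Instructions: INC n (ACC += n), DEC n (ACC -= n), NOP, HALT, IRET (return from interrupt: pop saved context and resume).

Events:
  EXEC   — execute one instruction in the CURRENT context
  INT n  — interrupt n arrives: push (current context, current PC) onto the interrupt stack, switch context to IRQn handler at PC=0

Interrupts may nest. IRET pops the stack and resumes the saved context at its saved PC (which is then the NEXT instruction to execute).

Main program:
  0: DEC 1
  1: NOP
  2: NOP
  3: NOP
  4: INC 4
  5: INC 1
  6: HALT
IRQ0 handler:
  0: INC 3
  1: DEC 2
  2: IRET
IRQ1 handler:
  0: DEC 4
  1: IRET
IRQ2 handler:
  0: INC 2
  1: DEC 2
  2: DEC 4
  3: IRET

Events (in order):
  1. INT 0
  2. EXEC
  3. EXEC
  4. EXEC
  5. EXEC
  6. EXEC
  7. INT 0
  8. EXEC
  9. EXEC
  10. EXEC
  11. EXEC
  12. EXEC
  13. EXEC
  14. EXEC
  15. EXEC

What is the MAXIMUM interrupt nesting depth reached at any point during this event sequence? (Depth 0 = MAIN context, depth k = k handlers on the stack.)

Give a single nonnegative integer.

Answer: 1

Derivation:
Event 1 (INT 0): INT 0 arrives: push (MAIN, PC=0), enter IRQ0 at PC=0 (depth now 1) [depth=1]
Event 2 (EXEC): [IRQ0] PC=0: INC 3 -> ACC=3 [depth=1]
Event 3 (EXEC): [IRQ0] PC=1: DEC 2 -> ACC=1 [depth=1]
Event 4 (EXEC): [IRQ0] PC=2: IRET -> resume MAIN at PC=0 (depth now 0) [depth=0]
Event 5 (EXEC): [MAIN] PC=0: DEC 1 -> ACC=0 [depth=0]
Event 6 (EXEC): [MAIN] PC=1: NOP [depth=0]
Event 7 (INT 0): INT 0 arrives: push (MAIN, PC=2), enter IRQ0 at PC=0 (depth now 1) [depth=1]
Event 8 (EXEC): [IRQ0] PC=0: INC 3 -> ACC=3 [depth=1]
Event 9 (EXEC): [IRQ0] PC=1: DEC 2 -> ACC=1 [depth=1]
Event 10 (EXEC): [IRQ0] PC=2: IRET -> resume MAIN at PC=2 (depth now 0) [depth=0]
Event 11 (EXEC): [MAIN] PC=2: NOP [depth=0]
Event 12 (EXEC): [MAIN] PC=3: NOP [depth=0]
Event 13 (EXEC): [MAIN] PC=4: INC 4 -> ACC=5 [depth=0]
Event 14 (EXEC): [MAIN] PC=5: INC 1 -> ACC=6 [depth=0]
Event 15 (EXEC): [MAIN] PC=6: HALT [depth=0]
Max depth observed: 1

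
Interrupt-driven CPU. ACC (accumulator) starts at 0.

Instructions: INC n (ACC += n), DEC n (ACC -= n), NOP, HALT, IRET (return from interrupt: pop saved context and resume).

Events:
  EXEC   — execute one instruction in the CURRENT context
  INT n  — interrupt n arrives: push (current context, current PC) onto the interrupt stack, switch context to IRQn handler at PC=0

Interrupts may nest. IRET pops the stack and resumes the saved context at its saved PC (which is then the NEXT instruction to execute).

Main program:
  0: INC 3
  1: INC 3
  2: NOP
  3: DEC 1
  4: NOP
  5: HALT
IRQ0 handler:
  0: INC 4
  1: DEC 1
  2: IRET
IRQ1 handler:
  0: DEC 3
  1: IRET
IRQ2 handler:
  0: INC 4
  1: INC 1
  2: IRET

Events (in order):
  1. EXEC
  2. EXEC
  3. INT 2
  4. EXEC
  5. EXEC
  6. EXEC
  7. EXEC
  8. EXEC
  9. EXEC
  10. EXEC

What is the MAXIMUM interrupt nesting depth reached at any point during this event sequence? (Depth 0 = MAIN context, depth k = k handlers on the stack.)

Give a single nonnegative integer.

Event 1 (EXEC): [MAIN] PC=0: INC 3 -> ACC=3 [depth=0]
Event 2 (EXEC): [MAIN] PC=1: INC 3 -> ACC=6 [depth=0]
Event 3 (INT 2): INT 2 arrives: push (MAIN, PC=2), enter IRQ2 at PC=0 (depth now 1) [depth=1]
Event 4 (EXEC): [IRQ2] PC=0: INC 4 -> ACC=10 [depth=1]
Event 5 (EXEC): [IRQ2] PC=1: INC 1 -> ACC=11 [depth=1]
Event 6 (EXEC): [IRQ2] PC=2: IRET -> resume MAIN at PC=2 (depth now 0) [depth=0]
Event 7 (EXEC): [MAIN] PC=2: NOP [depth=0]
Event 8 (EXEC): [MAIN] PC=3: DEC 1 -> ACC=10 [depth=0]
Event 9 (EXEC): [MAIN] PC=4: NOP [depth=0]
Event 10 (EXEC): [MAIN] PC=5: HALT [depth=0]
Max depth observed: 1

Answer: 1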